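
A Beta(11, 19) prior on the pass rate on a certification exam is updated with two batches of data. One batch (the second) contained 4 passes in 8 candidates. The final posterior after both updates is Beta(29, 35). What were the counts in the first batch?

14 passes and 12 failures

Because Beta–binomial updating is additive in the counts, the combined data contributed (α_post−α_prior, β_post−β_prior) successes and failures.
Total across both batches: 29−11=18 passes, 35−19=16 failures.
Subtract the second batch: 18−4=14 passes and 16−4=12 failures.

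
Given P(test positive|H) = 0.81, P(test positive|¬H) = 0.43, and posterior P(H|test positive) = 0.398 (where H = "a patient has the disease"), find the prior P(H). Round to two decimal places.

In odds form, posterior odds = prior odds × likelihood ratio, so prior odds = posterior odds ÷ LR.
Posterior odds = 0.398/(1−0.398) = 0.6611. LR = 0.81/0.43 = 1.8837.
Prior odds = 0.6611/1.8837 = 0.3510, so P(H) = 0.3510/(1+0.3510) ≈ 0.26.

P(H) = 0.26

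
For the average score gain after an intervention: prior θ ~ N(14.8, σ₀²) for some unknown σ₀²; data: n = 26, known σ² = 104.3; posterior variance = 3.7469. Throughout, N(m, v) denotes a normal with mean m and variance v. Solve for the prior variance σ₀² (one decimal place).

σ₀² = 56.8

For the Normal–Normal model with known σ², precisions add: τ_n = τ₀ + n/σ².
So 1/σ₀² = 1/3.7469 − 26/104.3 = 0.266887 − 0.249281 = 0.017606.
Hence σ₀² = 1/0.017606 ≈ 56.8.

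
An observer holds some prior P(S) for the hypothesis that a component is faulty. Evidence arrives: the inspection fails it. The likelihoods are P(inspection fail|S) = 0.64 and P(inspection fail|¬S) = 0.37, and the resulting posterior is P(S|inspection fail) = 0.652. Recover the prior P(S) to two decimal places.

Bayes' rule in odds form gives O(S|E) = O(S)·[P(E|S)/P(E|¬S)], hence O(S) = O(S|E)/LR.
Posterior odds = 0.652/(1−0.652) = 1.8736. LR = 0.64/0.37 = 1.7297.
Prior odds = 1.8736/1.7297 = 1.0832, so P(S) = 1.0832/(1+1.0832) ≈ 0.52.

P(S) = 0.52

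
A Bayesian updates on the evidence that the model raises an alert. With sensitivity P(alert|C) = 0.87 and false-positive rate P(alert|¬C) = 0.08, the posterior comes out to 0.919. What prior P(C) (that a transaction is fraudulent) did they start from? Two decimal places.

In odds form, posterior odds = prior odds × likelihood ratio, so prior odds = posterior odds ÷ LR.
Posterior odds = 0.919/(1−0.919) = 11.3457. LR = 0.87/0.08 = 10.8750.
Prior odds = 11.3457/10.8750 = 1.0433, so P(C) = 1.0433/(1+1.0433) ≈ 0.51.

P(C) = 0.51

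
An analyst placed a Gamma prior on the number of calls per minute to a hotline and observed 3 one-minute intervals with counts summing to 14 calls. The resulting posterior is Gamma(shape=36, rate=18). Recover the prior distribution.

Gamma–Poisson conjugacy: posterior shape = α + Σxᵢ, posterior rate = β + n.
So α = 36 − 14 = 22 and β = 18 − 3 = 15.

Gamma(shape=22, rate=15)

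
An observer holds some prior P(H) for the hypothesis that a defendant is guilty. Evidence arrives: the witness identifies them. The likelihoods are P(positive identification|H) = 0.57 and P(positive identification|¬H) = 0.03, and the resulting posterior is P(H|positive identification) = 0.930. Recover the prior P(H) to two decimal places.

P(H) = 0.41

Bayes' rule in odds form gives O(H|E) = O(H)·[P(E|H)/P(E|¬H)], hence O(H) = O(H|E)/LR.
Posterior odds = 0.930/(1−0.930) = 13.2857. LR = 0.57/0.03 = 19.0000.
Prior odds = 13.2857/19.0000 = 0.6992, so P(H) = 0.6992/(1+0.6992) ≈ 0.41.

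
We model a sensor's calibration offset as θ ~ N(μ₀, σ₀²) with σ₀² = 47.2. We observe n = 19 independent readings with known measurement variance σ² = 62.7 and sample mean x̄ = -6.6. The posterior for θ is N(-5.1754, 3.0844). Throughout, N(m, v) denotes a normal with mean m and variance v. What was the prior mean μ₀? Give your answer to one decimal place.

μ₀ = 15.2

With known observation variance, the Normal–Normal posterior has precision τ_n = τ₀ + n/σ² and mean μ_n = (τ₀μ₀ + (n/σ²)x̄)/τ_n.
Here τ₀ = 1/47.2 = 0.021186 and τ_data = 19/62.7 = 0.303030, so τ_n = 0.324216.
Rearranging for μ₀: μ₀ = (μ_n·τ_n − τ_data·x̄)/τ₀ = (-5.1754·0.324216 − 0.303030·-6.6) / 0.021186 = 0.322051/0.021186 ≈ 15.2.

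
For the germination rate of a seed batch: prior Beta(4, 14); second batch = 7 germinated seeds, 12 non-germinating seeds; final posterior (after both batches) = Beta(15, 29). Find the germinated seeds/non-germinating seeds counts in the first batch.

Sequential conjugate updates are equivalent to a single update on the pooled data, so total successes = posterior α − prior α and total failures = posterior β − prior β.
Total across both batches: 15−4=11 germinated seeds, 29−14=15 non-germinating seeds.
Subtract the second batch: 11−7=4 germinated seeds and 15−12=3 non-germinating seeds.

4 germinated seeds and 3 non-germinating seeds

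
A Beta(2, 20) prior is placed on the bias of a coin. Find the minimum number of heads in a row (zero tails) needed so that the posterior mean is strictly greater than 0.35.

After k heads and 0 tails the posterior is Beta(2+k, 20), with mean (2+k)/(2+20+k).
Set (2+k)/(22+k) > 0.35 and solve: k > (0.35·22 − 2)/(1 − 0.35) = 8.769.
The smallest integer exceeding 8.769 is 9.

k = 9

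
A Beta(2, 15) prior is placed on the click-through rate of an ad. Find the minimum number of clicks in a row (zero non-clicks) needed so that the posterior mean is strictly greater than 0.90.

k = 134

After k clicks and 0 non-clicks the posterior is Beta(2+k, 15), with mean (2+k)/(2+15+k).
Set (2+k)/(17+k) > 0.90 and solve: k > (0.90·17 − 2)/(1 − 0.90) = 133.000.
The smallest integer exceeding 133.000 is 134.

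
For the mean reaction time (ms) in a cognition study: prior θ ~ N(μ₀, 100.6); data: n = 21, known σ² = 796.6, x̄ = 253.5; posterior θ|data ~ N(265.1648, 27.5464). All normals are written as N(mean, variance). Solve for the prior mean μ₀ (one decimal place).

The posterior mean is a precision-weighted average: μ_n = (τ₀μ₀ + τ_data·x̄)/(τ₀+τ_data), with τ₀=1/σ₀² and τ_data=n/σ².
Here τ₀ = 1/100.6 = 0.009940 and τ_data = 21/796.6 = 0.026362, so τ_n = 0.036302.
Rearranging for μ₀: μ₀ = (μ_n·τ_n − τ_data·x̄)/τ₀ = (265.1648·0.036302 − 0.026362·253.5) / 0.009940 = 2.943246/0.009940 ≈ 296.1.

μ₀ = 296.1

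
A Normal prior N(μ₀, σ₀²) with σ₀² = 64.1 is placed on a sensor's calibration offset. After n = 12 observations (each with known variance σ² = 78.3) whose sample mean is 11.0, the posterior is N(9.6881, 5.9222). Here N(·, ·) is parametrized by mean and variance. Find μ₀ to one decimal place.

μ₀ = -3.2

With known observation variance, the Normal–Normal posterior has precision τ_n = τ₀ + n/σ² and mean μ_n = (τ₀μ₀ + (n/σ²)x̄)/τ_n.
Here τ₀ = 1/64.1 = 0.015601 and τ_data = 12/78.3 = 0.153257, so τ_n = 0.168858.
Rearranging for μ₀: μ₀ = (μ_n·τ_n − τ_data·x̄)/τ₀ = (9.6881·0.168858 − 0.153257·11.0) / 0.015601 = -0.049914/0.015601 ≈ -3.2.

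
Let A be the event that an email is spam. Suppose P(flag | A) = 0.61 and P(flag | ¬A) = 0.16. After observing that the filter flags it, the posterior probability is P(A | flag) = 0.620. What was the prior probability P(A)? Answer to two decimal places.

In odds form, posterior odds = prior odds × likelihood ratio, so prior odds = posterior odds ÷ LR.
Posterior odds = 0.620/(1−0.620) = 1.6316. LR = 0.61/0.16 = 3.8125.
Prior odds = 1.6316/3.8125 = 0.4280, so P(A) = 0.4280/(1+0.4280) ≈ 0.30.

P(A) = 0.30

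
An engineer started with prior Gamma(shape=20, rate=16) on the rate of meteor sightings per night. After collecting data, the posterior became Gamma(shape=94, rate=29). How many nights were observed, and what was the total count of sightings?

n = 13 nights with total 74 sightings

A Gamma(α, β) prior (rate parametrization) on a Poisson rate with n observations summing to S gives posterior Gamma(α+S, β+n).
Matching: Σxᵢ = 94 − 20 = 74 and n = 29 − 16 = 13.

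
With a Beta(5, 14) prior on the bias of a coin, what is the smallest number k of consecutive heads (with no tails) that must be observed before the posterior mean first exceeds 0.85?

k = 75

After k heads and 0 tails the posterior is Beta(5+k, 14), with mean (5+k)/(5+14+k).
Set (5+k)/(19+k) > 0.85 and solve: k > (0.85·19 − 5)/(1 − 0.85) = 74.333.
The smallest integer exceeding 74.333 is 75, and checking k=75: (80)/(94) = 0.8511 > 0.85.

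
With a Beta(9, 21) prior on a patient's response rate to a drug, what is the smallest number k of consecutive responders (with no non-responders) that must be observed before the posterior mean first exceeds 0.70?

After k responders and 0 non-responders the posterior is Beta(9+k, 21), with mean (9+k)/(9+21+k).
Set (9+k)/(30+k) > 0.70 and solve: k > (0.70·30 − 9)/(1 − 0.70) = 40.000.
The smallest integer exceeding 40.000 is 41, and checking k=41: (50)/(71) = 0.7042 > 0.70.

k = 41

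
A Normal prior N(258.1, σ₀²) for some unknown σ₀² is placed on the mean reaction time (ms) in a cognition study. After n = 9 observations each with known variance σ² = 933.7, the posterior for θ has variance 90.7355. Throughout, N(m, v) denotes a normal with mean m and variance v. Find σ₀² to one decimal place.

σ₀² = 723.6

For the Normal–Normal model with known σ², precisions add: τ_n = τ₀ + n/σ².
So 1/σ₀² = 1/90.7355 − 9/933.7 = 0.011021 − 0.009639 = 0.001382.
Hence σ₀² = 1/0.001382 ≈ 723.6.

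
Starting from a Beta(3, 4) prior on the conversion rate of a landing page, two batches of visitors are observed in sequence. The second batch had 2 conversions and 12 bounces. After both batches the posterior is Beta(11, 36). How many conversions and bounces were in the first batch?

Because Beta–binomial updating is additive in the counts, the combined data contributed (α_post−α_prior, β_post−β_prior) successes and failures.
Total across both batches: 11−3=8 conversions, 36−4=32 bounces.
Subtract the second batch: 8−2=6 conversions and 32−12=20 bounces.

6 conversions and 20 bounces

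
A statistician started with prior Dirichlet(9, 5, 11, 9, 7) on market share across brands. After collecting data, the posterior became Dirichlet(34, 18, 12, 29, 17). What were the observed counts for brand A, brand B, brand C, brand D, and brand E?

For a Dirichlet(α) prior with multinomial counts c, the posterior is Dirichlet(α + c) componentwise.
Counts are posterior − prior componentwise: 34−9=25, 18−5=13, 12−11=1, 29−9=20, 17−7=10.

counts (25, 13, 1, 20, 10)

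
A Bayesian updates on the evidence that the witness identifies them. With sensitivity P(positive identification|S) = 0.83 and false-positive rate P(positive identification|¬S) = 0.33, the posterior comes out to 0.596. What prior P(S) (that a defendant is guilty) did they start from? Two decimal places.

In odds form, posterior odds = prior odds × likelihood ratio, so prior odds = posterior odds ÷ LR.
Posterior odds = 0.596/(1−0.596) = 1.4752. LR = 0.83/0.33 = 2.5152.
Prior odds = 1.4752/2.5152 = 0.5865, so P(S) = 0.5865/(1+0.5865) ≈ 0.37.

P(S) = 0.37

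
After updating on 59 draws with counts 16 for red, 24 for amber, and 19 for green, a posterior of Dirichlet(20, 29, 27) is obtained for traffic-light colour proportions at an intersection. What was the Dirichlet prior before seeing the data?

Dirichlet(4, 5, 8)

For a Dirichlet(α) prior with multinomial counts c, the posterior is Dirichlet(α + c) componentwise.
Subtract each count from the matching posterior parameter: 20−16=4, 29−24=5, 27−19=8.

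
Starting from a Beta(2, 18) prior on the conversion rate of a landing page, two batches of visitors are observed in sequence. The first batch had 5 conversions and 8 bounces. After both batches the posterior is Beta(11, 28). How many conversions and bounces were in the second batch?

Sequential conjugate updates are equivalent to a single update on the pooled data, so total successes = posterior α − prior α and total failures = posterior β − prior β.
Total across both batches: 11−2=9 conversions, 28−18=10 bounces.
Subtract the first batch: 9−5=4 conversions and 10−8=2 bounces.

4 conversions and 2 bounces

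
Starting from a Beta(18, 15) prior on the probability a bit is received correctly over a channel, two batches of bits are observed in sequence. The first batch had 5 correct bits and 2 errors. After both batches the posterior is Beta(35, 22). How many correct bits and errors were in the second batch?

Sequential conjugate updates are equivalent to a single update on the pooled data, so total successes = posterior α − prior α and total failures = posterior β − prior β.
Total across both batches: 35−18=17 correct bits, 22−15=7 errors.
Subtract the first batch: 17−5=12 correct bits and 7−2=5 errors.

12 correct bits and 5 errors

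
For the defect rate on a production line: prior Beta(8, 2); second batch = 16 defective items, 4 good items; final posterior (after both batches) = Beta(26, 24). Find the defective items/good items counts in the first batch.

2 defective items and 18 good items

Sequential conjugate updates are equivalent to a single update on the pooled data, so total successes = posterior α − prior α and total failures = posterior β − prior β.
Total across both batches: 26−8=18 defective items, 24−2=22 good items.
Subtract the second batch: 18−16=2 defective items and 22−4=18 good items.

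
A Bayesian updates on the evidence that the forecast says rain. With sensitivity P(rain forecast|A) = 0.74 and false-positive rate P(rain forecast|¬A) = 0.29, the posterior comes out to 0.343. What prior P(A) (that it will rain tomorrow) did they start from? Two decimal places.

In odds form, posterior odds = prior odds × likelihood ratio, so prior odds = posterior odds ÷ LR.
Posterior odds = 0.343/(1−0.343) = 0.5221. LR = 0.74/0.29 = 2.5517.
Prior odds = 0.5221/2.5517 = 0.2046, so P(A) = 0.2046/(1+0.2046) ≈ 0.17.

P(A) = 0.17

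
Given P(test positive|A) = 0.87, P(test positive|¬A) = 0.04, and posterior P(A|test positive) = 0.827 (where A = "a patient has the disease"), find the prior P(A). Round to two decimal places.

P(A) = 0.18

Bayes' rule in odds form gives O(A|E) = O(A)·[P(E|A)/P(E|¬A)], hence O(A) = O(A|E)/LR.
Posterior odds = 0.827/(1−0.827) = 4.7803. LR = 0.87/0.04 = 21.7500.
Prior odds = 4.7803/21.7500 = 0.2198, so P(A) = 0.2198/(1+0.2198) ≈ 0.18.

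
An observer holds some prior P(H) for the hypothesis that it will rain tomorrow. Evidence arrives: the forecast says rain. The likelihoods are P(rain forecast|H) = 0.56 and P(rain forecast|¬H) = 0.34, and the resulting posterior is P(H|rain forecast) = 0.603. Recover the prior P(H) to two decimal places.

In odds form, posterior odds = prior odds × likelihood ratio, so prior odds = posterior odds ÷ LR.
Posterior odds = 0.603/(1−0.603) = 1.5189. LR = 0.56/0.34 = 1.6471.
Prior odds = 1.5189/1.6471 = 0.9222, so P(H) = 0.9222/(1+0.9222) ≈ 0.48.

P(H) = 0.48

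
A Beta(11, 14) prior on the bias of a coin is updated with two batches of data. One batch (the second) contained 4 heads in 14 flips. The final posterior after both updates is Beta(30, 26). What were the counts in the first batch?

15 heads and 2 tails

Because Beta–binomial updating is additive in the counts, the combined data contributed (α_post−α_prior, β_post−β_prior) successes and failures.
Total across both batches: 30−11=19 heads, 26−14=12 tails.
Subtract the second batch: 19−4=15 heads and 12−10=2 tails.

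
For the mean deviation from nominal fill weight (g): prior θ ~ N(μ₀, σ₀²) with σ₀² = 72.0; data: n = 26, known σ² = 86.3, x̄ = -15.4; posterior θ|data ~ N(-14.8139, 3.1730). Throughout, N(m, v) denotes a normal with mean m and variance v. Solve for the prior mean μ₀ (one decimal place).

μ₀ = -2.1

The posterior mean is a precision-weighted average: μ_n = (τ₀μ₀ + τ_data·x̄)/(τ₀+τ_data), with τ₀=1/σ₀² and τ_data=n/σ².
Here τ₀ = 1/72.0 = 0.013889 and τ_data = 26/86.3 = 0.301275, so τ_n = 0.315164.
Rearranging for μ₀: μ₀ = (μ_n·τ_n − τ_data·x̄)/τ₀ = (-14.8139·0.315164 − 0.301275·-15.4) / 0.013889 = -0.029173/0.013889 ≈ -2.1.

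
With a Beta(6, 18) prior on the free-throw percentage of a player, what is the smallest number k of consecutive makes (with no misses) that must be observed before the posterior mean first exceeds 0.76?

k = 52

After k makes and 0 misses the posterior is Beta(6+k, 18), with mean (6+k)/(6+18+k).
Set (6+k)/(24+k) > 0.76 and solve: k > (0.76·24 − 6)/(1 − 0.76) = 51.000.
The smallest integer exceeding 51.000 is 52, and checking k=52: (58)/(76) = 0.7632 > 0.76.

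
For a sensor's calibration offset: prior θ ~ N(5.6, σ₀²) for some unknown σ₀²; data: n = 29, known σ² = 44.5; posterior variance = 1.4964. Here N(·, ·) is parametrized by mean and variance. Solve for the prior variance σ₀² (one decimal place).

For the Normal–Normal model with known σ², precisions add: τ_n = τ₀ + n/σ².
So 1/σ₀² = 1/1.4964 − 29/44.5 = 0.668271 − 0.651685 = 0.016586.
Hence σ₀² = 1/0.016586 ≈ 60.3.

σ₀² = 60.3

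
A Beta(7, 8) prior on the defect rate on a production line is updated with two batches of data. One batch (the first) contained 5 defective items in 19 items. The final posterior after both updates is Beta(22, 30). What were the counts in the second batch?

Sequential conjugate updates are equivalent to a single update on the pooled data, so total successes = posterior α − prior α and total failures = posterior β − prior β.
Total across both batches: 22−7=15 defective items, 30−8=22 good items.
Subtract the first batch: 15−5=10 defective items and 22−14=8 good items.

10 defective items and 8 good items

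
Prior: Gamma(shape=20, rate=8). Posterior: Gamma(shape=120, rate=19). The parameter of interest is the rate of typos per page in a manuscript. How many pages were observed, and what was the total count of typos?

n = 11 pages with total 100 typos

Gamma–Poisson conjugacy: posterior shape = α + Σxᵢ, posterior rate = β + n.
Matching: Σxᵢ = 120 − 20 = 100 and n = 19 − 8 = 11.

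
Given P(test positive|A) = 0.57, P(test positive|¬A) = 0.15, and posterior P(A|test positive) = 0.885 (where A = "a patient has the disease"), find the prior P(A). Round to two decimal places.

Bayes' rule in odds form gives O(A|E) = O(A)·[P(E|A)/P(E|¬A)], hence O(A) = O(A|E)/LR.
Posterior odds = 0.885/(1−0.885) = 7.6957. LR = 0.57/0.15 = 3.8000.
Prior odds = 7.6957/3.8000 = 2.0252, so P(A) = 2.0252/(1+2.0252) ≈ 0.67.

P(A) = 0.67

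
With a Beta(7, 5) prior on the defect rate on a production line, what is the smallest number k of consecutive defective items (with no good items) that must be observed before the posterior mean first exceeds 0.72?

After k defective items and 0 good items the posterior is Beta(7+k, 5), with mean (7+k)/(7+5+k).
Set (7+k)/(12+k) > 0.72 and solve: k > (0.72·12 − 7)/(1 − 0.72) = 5.857.
The smallest integer exceeding 5.857 is 6, and checking k=6: (13)/(18) = 0.7222 > 0.72.

k = 6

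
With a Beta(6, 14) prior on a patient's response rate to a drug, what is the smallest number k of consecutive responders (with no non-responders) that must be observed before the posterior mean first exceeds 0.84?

After k responders and 0 non-responders the posterior is Beta(6+k, 14), with mean (6+k)/(6+14+k).
Set (6+k)/(20+k) > 0.84 and solve: k > (0.84·20 − 6)/(1 − 0.84) = 67.500.
The smallest integer exceeding 67.500 is 68, and checking k=68: (74)/(88) = 0.8409 > 0.84.

k = 68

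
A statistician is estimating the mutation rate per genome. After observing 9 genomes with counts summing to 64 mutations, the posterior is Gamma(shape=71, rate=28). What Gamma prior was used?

Gamma(shape=7, rate=19)

Gamma–Poisson conjugacy: posterior shape = α + Σxᵢ, posterior rate = β + n.
So α = 71 − 64 = 7 and β = 28 − 9 = 19.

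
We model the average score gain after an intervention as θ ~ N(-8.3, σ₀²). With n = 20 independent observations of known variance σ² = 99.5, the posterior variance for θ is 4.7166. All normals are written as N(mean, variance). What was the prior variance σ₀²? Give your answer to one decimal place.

For the Normal–Normal model with known σ², precisions add: τ_n = τ₀ + n/σ².
So 1/σ₀² = 1/4.7166 − 20/99.5 = 0.212017 − 0.201005 = 0.011012.
Hence σ₀² = 1/0.011012 ≈ 90.8.

σ₀² = 90.8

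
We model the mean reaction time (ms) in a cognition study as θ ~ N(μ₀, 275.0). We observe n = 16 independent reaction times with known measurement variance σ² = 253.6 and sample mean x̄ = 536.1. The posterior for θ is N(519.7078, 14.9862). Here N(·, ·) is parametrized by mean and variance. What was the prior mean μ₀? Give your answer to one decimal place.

μ₀ = 235.3

With known observation variance, the Normal–Normal posterior has precision τ_n = τ₀ + n/σ² and mean μ_n = (τ₀μ₀ + (n/σ²)x̄)/τ_n.
Here τ₀ = 1/275.0 = 0.003636 and τ_data = 16/253.6 = 0.063091, so τ_n = 0.066727.
Rearranging for μ₀: μ₀ = (μ_n·τ_n − τ_data·x̄)/τ₀ = (519.7078·0.066727 − 0.063091·536.1) / 0.003636 = 0.855457/0.003636 ≈ 235.3.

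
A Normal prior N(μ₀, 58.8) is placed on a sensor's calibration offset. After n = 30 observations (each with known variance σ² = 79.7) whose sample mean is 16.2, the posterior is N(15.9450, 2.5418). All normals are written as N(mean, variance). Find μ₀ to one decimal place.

μ₀ = 10.3

With known observation variance, the Normal–Normal posterior has precision τ_n = τ₀ + n/σ² and mean μ_n = (τ₀μ₀ + (n/σ²)x̄)/τ_n.
Here τ₀ = 1/58.8 = 0.017007 and τ_data = 30/79.7 = 0.376412, so τ_n = 0.393419.
Rearranging for μ₀: μ₀ = (μ_n·τ_n − τ_data·x̄)/τ₀ = (15.9450·0.393419 − 0.376412·16.2) / 0.017007 = 0.175192/0.017007 ≈ 10.3.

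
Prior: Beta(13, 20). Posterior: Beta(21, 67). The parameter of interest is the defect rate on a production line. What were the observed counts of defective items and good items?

8 defective items and 47 good items

Under Beta–binomial conjugacy the posterior parameters are (α+s, β+f).
Match parameters: s=21−13=8, f=67−20=47.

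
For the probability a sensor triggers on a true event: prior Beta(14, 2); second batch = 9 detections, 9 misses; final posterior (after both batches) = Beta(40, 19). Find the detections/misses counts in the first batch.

Because Beta–binomial updating is additive in the counts, the combined data contributed (α_post−α_prior, β_post−β_prior) successes and failures.
Total across both batches: 40−14=26 detections, 19−2=17 misses.
Subtract the second batch: 26−9=17 detections and 17−9=8 misses.

17 detections and 8 misses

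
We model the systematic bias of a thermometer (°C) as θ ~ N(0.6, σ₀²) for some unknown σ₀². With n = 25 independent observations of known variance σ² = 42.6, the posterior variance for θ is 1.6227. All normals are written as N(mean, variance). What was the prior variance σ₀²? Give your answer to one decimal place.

σ₀² = 34.0

Posterior precision equals prior precision plus data precision: 1/σ_n² = 1/σ₀² + n/σ².
So 1/σ₀² = 1/1.6227 − 25/42.6 = 0.616257 − 0.586854 = 0.029403.
Hence σ₀² = 1/0.029403 ≈ 34.0.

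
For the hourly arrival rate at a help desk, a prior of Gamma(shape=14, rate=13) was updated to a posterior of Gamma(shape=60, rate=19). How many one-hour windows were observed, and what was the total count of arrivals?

A Gamma(α, β) prior (rate parametrization) on a Poisson rate with n observations summing to S gives posterior Gamma(α+S, β+n).
Matching: Σxᵢ = 60 − 14 = 46 and n = 19 − 13 = 6.

n = 6 one-hour windows with total 46 arrivals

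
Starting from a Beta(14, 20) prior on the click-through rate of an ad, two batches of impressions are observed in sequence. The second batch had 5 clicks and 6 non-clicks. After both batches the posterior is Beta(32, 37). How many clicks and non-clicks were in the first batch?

Because Beta–binomial updating is additive in the counts, the combined data contributed (α_post−α_prior, β_post−β_prior) successes and failures.
Total across both batches: 32−14=18 clicks, 37−20=17 non-clicks.
Subtract the second batch: 18−5=13 clicks and 17−6=11 non-clicks.

13 clicks and 11 non-clicks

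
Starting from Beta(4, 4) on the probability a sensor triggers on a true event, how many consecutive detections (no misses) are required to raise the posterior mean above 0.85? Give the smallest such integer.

k = 19

After k detections and 0 misses the posterior is Beta(4+k, 4), with mean (4+k)/(4+4+k).
Set (4+k)/(8+k) > 0.85 and solve: k > (0.85·8 − 4)/(1 − 0.85) = 18.667.
The smallest integer exceeding 18.667 is 19.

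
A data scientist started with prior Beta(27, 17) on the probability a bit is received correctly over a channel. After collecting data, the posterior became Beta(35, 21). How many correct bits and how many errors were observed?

8 correct bits and 4 errors

A Beta(a, b) prior with s successes and f failures in binomial data gives a Beta(a+s, b+f) posterior.
Match parameters: s=35−27=8, f=21−17=4.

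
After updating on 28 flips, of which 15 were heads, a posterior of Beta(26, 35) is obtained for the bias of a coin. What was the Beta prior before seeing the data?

Beta is conjugate to the binomial likelihood: posterior = Beta(α+s, β+f).
So α = 26 − 15 = 11 and β = 35 − 13 = 22.

Beta(11, 22)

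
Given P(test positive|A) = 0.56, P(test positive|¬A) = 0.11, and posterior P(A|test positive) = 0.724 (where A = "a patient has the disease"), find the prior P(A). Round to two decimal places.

In odds form, posterior odds = prior odds × likelihood ratio, so prior odds = posterior odds ÷ LR.
Posterior odds = 0.724/(1−0.724) = 2.6232. LR = 0.56/0.11 = 5.0909.
Prior odds = 2.6232/5.0909 = 0.5153, so P(A) = 0.5153/(1+0.5153) ≈ 0.34.

P(A) = 0.34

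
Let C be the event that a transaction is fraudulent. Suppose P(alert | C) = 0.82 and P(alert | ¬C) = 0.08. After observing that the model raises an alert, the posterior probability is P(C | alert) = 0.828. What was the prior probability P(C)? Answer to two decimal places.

P(C) = 0.32

In odds form, posterior odds = prior odds × likelihood ratio, so prior odds = posterior odds ÷ LR.
Posterior odds = 0.828/(1−0.828) = 4.8140. LR = 0.82/0.08 = 10.2500.
Prior odds = 4.8140/10.2500 = 0.4697, so P(C) = 0.4697/(1+0.4697) ≈ 0.32.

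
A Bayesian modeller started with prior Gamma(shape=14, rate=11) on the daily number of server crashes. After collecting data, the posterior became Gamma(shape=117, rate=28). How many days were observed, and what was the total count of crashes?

A Gamma(α, β) prior (rate parametrization) on a Poisson rate with n observations summing to S gives posterior Gamma(α+S, β+n).
Matching: Σxᵢ = 117 − 14 = 103 and n = 28 − 11 = 17.

n = 17 days with total 103 crashes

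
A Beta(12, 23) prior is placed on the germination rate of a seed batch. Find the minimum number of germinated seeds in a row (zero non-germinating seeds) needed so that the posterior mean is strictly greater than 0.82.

k = 93

After k germinated seeds and 0 non-germinating seeds the posterior is Beta(12+k, 23), with mean (12+k)/(12+23+k).
Set (12+k)/(35+k) > 0.82 and solve: k > (0.82·35 − 12)/(1 − 0.82) = 92.778.
The smallest integer exceeding 92.778 is 93.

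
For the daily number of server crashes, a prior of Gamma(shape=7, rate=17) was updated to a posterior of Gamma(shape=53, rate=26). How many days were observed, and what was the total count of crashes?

A Gamma(α, β) prior (rate parametrization) on a Poisson rate with n observations summing to S gives posterior Gamma(α+S, β+n).
Matching: Σxᵢ = 53 − 7 = 46 and n = 26 − 17 = 9.

n = 9 days with total 46 crashes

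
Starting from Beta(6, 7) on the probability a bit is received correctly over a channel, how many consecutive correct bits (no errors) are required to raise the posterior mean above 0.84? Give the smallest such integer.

k = 31

After k correct bits and 0 errors the posterior is Beta(6+k, 7), with mean (6+k)/(6+7+k).
Set (6+k)/(13+k) > 0.84 and solve: k > (0.84·13 − 6)/(1 − 0.84) = 30.750.
The smallest integer exceeding 30.750 is 31.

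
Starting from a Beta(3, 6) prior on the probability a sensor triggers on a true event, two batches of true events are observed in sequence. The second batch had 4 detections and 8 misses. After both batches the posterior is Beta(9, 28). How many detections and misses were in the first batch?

2 detections and 14 misses

Because Beta–binomial updating is additive in the counts, the combined data contributed (α_post−α_prior, β_post−β_prior) successes and failures.
Total across both batches: 9−3=6 detections, 28−6=22 misses.
Subtract the second batch: 6−4=2 detections and 22−8=14 misses.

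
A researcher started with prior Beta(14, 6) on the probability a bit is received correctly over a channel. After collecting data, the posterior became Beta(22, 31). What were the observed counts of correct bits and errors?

Beta is conjugate to the binomial likelihood: posterior = Beta(a+s, b+f).
Match parameters: s=22−14=8, f=31−6=25.

8 correct bits and 25 errors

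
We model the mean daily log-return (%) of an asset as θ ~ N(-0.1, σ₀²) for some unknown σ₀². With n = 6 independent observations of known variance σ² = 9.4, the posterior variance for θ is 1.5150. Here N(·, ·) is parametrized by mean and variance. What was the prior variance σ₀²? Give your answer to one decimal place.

σ₀² = 45.9

Posterior precision equals prior precision plus data precision: 1/σ_n² = 1/σ₀² + n/σ².
So 1/σ₀² = 1/1.5150 − 6/9.4 = 0.660066 − 0.638298 = 0.021768.
Hence σ₀² = 1/0.021768 ≈ 45.9.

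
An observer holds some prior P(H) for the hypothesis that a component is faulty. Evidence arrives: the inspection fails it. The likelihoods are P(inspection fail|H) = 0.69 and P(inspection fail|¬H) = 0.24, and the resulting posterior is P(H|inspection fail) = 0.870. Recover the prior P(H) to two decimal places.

In odds form, posterior odds = prior odds × likelihood ratio, so prior odds = posterior odds ÷ LR.
Posterior odds = 0.870/(1−0.870) = 6.6923. LR = 0.69/0.24 = 2.8750.
Prior odds = 6.6923/2.8750 = 2.3278, so P(H) = 2.3278/(1+2.3278) ≈ 0.70.

P(H) = 0.70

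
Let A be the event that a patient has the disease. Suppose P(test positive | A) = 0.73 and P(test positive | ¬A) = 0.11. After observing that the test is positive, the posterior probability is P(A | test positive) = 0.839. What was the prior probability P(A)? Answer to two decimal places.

P(A) = 0.44

In odds form, posterior odds = prior odds × likelihood ratio, so prior odds = posterior odds ÷ LR.
Posterior odds = 0.839/(1−0.839) = 5.2112. LR = 0.73/0.11 = 6.6364.
Prior odds = 5.2112/6.6364 = 0.7852, so P(A) = 0.7852/(1+0.7852) ≈ 0.44.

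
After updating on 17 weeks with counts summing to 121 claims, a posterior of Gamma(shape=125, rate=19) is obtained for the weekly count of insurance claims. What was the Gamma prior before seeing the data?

Gamma(shape=4, rate=2)

A Gamma(α, β) prior (rate parametrization) on a Poisson rate with n observations summing to S gives posterior Gamma(α+S, β+n).
So α = 125 − 121 = 4 and β = 19 − 17 = 2.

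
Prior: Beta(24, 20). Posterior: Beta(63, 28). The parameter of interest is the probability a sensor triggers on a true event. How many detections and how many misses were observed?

A Beta(α, β) prior with s successes and f failures in binomial data gives a Beta(α+s, β+f) posterior.
So s = 63 − 24 = 39 and f = 28 − 20 = 8.

39 detections and 8 misses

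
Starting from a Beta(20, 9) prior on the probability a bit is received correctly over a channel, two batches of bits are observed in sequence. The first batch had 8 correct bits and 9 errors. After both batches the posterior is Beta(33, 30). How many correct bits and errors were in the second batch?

5 correct bits and 12 errors

Because Beta–binomial updating is additive in the counts, the combined data contributed (α_post−α_prior, β_post−β_prior) successes and failures.
Total across both batches: 33−20=13 correct bits, 30−9=21 errors.
Subtract the first batch: 13−8=5 correct bits and 21−9=12 errors.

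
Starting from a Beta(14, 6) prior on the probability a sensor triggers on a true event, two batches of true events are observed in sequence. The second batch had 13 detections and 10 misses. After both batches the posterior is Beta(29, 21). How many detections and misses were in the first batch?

2 detections and 5 misses

Sequential conjugate updates are equivalent to a single update on the pooled data, so total successes = posterior α − prior α and total failures = posterior β − prior β.
Total across both batches: 29−14=15 detections, 21−6=15 misses.
Subtract the second batch: 15−13=2 detections and 15−10=5 misses.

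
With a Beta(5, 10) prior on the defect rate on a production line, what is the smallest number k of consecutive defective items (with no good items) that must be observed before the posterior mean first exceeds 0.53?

After k defective items and 0 good items the posterior is Beta(5+k, 10), with mean (5+k)/(5+10+k).
Set (5+k)/(15+k) > 0.53 and solve: k > (0.53·15 − 5)/(1 − 0.53) = 6.277.
The smallest integer exceeding 6.277 is 7, and checking k=7: (12)/(22) = 0.5455 > 0.53.

k = 7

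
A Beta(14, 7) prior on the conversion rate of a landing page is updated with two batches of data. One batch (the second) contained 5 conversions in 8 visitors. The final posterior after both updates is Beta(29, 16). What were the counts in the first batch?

10 conversions and 6 bounces

Sequential conjugate updates are equivalent to a single update on the pooled data, so total successes = posterior α − prior α and total failures = posterior β − prior β.
Total across both batches: 29−14=15 conversions, 16−7=9 bounces.
Subtract the second batch: 15−5=10 conversions and 9−3=6 bounces.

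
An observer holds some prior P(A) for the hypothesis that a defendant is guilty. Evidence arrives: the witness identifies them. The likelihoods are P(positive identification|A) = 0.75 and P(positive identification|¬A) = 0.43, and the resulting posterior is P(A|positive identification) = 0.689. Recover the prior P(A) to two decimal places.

Bayes' rule in odds form gives O(A|E) = O(A)·[P(E|A)/P(E|¬A)], hence O(A) = O(A|E)/LR.
Posterior odds = 0.689/(1−0.689) = 2.2154. LR = 0.75/0.43 = 1.7442.
Prior odds = 2.2154/1.7442 = 1.2702, so P(A) = 1.2702/(1+1.2702) ≈ 0.56.

P(A) = 0.56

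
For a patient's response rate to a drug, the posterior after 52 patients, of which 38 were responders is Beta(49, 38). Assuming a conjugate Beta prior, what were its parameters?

Beta(11, 24)

A Beta(a, b) prior with s successes and f failures in binomial data gives a Beta(a+s, b+f) posterior.
So a = 49 − 38 = 11 and b = 38 − 14 = 24.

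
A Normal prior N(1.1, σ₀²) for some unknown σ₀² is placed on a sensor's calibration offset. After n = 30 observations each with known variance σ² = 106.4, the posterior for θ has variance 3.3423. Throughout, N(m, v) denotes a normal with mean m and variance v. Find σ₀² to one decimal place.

For the Normal–Normal model with known σ², precisions add: τ_n = τ₀ + n/σ².
So 1/σ₀² = 1/3.3423 − 30/106.4 = 0.299195 − 0.281955 = 0.017240.
Hence σ₀² = 1/0.017240 ≈ 58.0.

σ₀² = 58.0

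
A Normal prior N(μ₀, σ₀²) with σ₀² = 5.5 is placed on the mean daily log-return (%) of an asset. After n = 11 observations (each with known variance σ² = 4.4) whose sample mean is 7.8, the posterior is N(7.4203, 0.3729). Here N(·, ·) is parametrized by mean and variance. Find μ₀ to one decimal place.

The posterior mean is a precision-weighted average: μ_n = (τ₀μ₀ + τ_data·x̄)/(τ₀+τ_data), with τ₀=1/σ₀² and τ_data=n/σ².
Here τ₀ = 1/5.5 = 0.181818 and τ_data = 11/4.4 = 2.500000, so τ_n = 2.681818.
Rearranging for μ₀: μ₀ = (μ_n·τ_n − τ_data·x̄)/τ₀ = (7.4203·2.681818 − 2.500000·7.8) / 0.181818 = 0.399894/0.181818 ≈ 2.2.

μ₀ = 2.2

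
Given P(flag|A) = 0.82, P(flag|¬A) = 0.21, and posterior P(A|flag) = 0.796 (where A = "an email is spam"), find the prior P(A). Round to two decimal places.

P(A) = 0.50

Bayes' rule in odds form gives O(A|E) = O(A)·[P(E|A)/P(E|¬A)], hence O(A) = O(A|E)/LR.
Posterior odds = 0.796/(1−0.796) = 3.9020. LR = 0.82/0.21 = 3.9048.
Prior odds = 3.9020/3.9048 = 0.9993, so P(A) = 0.9993/(1+0.9993) ≈ 0.50.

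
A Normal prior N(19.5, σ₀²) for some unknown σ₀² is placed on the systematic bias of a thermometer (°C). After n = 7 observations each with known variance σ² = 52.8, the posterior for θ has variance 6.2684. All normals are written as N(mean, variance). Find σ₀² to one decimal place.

Posterior precision equals prior precision plus data precision: 1/σ_n² = 1/σ₀² + n/σ².
So 1/σ₀² = 1/6.2684 − 7/52.8 = 0.159530 − 0.132576 = 0.026954.
Hence σ₀² = 1/0.026954 ≈ 37.1.

σ₀² = 37.1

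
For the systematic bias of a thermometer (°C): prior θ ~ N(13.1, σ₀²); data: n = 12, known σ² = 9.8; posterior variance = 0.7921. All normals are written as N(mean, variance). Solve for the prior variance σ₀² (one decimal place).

σ₀² = 26.3

Posterior precision equals prior precision plus data precision: 1/σ_n² = 1/σ₀² + n/σ².
So 1/σ₀² = 1/0.7921 − 12/9.8 = 1.262467 − 1.224490 = 0.037977.
Hence σ₀² = 1/0.037977 ≈ 26.3.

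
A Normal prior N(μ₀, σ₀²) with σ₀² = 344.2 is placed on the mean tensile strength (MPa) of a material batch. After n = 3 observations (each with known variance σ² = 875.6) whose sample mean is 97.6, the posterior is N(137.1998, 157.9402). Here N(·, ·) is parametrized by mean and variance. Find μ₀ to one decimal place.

μ₀ = 183.9

With known observation variance, the Normal–Normal posterior has precision τ_n = τ₀ + n/σ² and mean μ_n = (τ₀μ₀ + (n/σ²)x̄)/τ_n.
Here τ₀ = 1/344.2 = 0.002905 and τ_data = 3/875.6 = 0.003426, so τ_n = 0.006331.
Rearranging for μ₀: μ₀ = (μ_n·τ_n − τ_data·x̄)/τ₀ = (137.1998·0.006331 − 0.003426·97.6) / 0.002905 = 0.534234/0.002905 ≈ 183.9.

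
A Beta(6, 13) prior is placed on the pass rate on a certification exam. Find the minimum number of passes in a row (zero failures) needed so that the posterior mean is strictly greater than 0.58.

After k passes and 0 failures the posterior is Beta(6+k, 13), with mean (6+k)/(6+13+k).
Set (6+k)/(19+k) > 0.58 and solve: k > (0.58·19 − 6)/(1 − 0.58) = 11.952.
The smallest integer exceeding 11.952 is 12, and checking k=12: (18)/(31) = 0.5806 > 0.58.

k = 12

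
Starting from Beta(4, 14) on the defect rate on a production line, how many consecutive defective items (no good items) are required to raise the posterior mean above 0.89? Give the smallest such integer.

After k defective items and 0 good items the posterior is Beta(4+k, 14), with mean (4+k)/(4+14+k).
Set (4+k)/(18+k) > 0.89 and solve: k > (0.89·18 − 4)/(1 − 0.89) = 109.273.
The smallest integer exceeding 109.273 is 110, and checking k=110: (114)/(128) = 0.8906 > 0.89.

k = 110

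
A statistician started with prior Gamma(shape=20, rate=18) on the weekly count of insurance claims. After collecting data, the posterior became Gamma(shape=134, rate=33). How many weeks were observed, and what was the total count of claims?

A Gamma(α, β) prior (rate parametrization) on a Poisson rate with n observations summing to S gives posterior Gamma(α+S, β+n).
Matching: Σxᵢ = 134 − 20 = 114 and n = 33 − 18 = 15.

n = 15 weeks with total 114 claims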